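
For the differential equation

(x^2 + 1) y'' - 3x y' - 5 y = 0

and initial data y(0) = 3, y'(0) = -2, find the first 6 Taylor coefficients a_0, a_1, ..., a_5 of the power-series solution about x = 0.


Ansatz: y(x) = sum_{n>=0} a_n x^n, so y'(x) = sum_{n>=1} n a_n x^(n-1) and y''(x) = sum_{n>=2} n(n-1) a_n x^(n-2).
Substitute into P(x) y'' + Q(x) y' + R(x) y = 0 with P(x) = x^2 + 1, Q(x) = -3x, R(x) = -5, and match powers of x.
Initial conditions: a_0 = 3, a_1 = -2.
Setting the coefficient of each power of x to zero and solving order by order (substituting the coefficients already found):
  x^0: 2 a_2 - 5 a_0 = 0  ->  2 a_2 = 5 a_0 = 15  ->  a_2 = 15/2
  x^1: 6 a_3 - 8 a_1 = 0  ->  6 a_3 = 8 a_1 = -16  ->  a_3 = -8/3
  x^2: 12 a_4 - 9 a_2 = 0  ->  12 a_4 = 9 a_2 = 135/2  ->  a_4 = 45/8
  x^3: 20 a_5 - 8 a_3 = 0  ->  20 a_5 = 8 a_3 = -64/3  ->  a_5 = -16/15
Truncated series: y(x) = 3 - 2 x + (15/2) x^2 - (8/3) x^3 + (45/8) x^4 - (16/15) x^5 + O(x^6).

a_0 = 3; a_1 = -2; a_2 = 15/2; a_3 = -8/3; a_4 = 45/8; a_5 = -16/15


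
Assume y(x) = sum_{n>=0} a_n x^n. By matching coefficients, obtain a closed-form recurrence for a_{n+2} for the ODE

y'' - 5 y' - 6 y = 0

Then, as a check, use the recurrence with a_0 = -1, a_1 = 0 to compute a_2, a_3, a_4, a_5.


Substitute y = sum_n a_n x^n.
y''(x) has coefficient (n+2)(n+1) a_{n+2} at x^n;
-5 y'(x) has coefficient -5 (n+1) a_{n+1} at x^n;
-6 y(x) has coefficient -6 a_n at x^n.
Matching x^n: (n+2)(n+1) a_{n+2} - 5 (n+1) a_{n+1} - 6 a_n = 0.
Thus a_{n+2} = [5 (n+1) a_{n+1} + 6 a_n] / ((n+1)(n+2)).

Check with a_0 = -1, a_1 = 0 (apply the recurrence for n = 0, 1, 2, 3): a_0 = -1, a_1 = 0, a_2 = -3, a_3 = -5, a_4 = -31/4, a_5 = -37/4.

a_(n+2) = [5 (n+1) a_(n+1) + 6 a_n] / ((n+1)(n+2)); check: a_0 = -1, a_1 = 0, a_2 = -3, a_3 = -5, a_4 = -31/4, a_5 = -37/4


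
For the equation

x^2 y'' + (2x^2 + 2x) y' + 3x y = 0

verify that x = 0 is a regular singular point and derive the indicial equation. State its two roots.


Divide by x^2 to reach normal form y'' + P_1(x) y' + P_2(x) y = 0 with P_1(x) = 2 + 2/x and P_2(x) = 3/x.
x = 0 is a singular point because the y'-coefficient 2 + 2/x has a pole at x = 0 and the y-coefficient 3/x has a pole at x = 0.
It is a regular singular point because x P_1(x) = p(x) = 2x + 2 and x^2 P_2(x) = q(x) = 3x are polynomials, hence analytic at x = 0.
p(0) = 2,  q(0) = 0.
Indicial equation: r(r-1) + p(0) r + q(0) = 0, i.e. r^2 + (p(0) - 1) r + q(0) = 0, i.e. r^2 + 1 r = 0.
Discriminant: (1)^2 - 4(0) = 1, so r = (-1 ± 1)/2.
Solving: r_1 = 0, r_2 = -1.

indicial: r^2 + 1 r = 0; roots r_1 = 0, r_2 = -1


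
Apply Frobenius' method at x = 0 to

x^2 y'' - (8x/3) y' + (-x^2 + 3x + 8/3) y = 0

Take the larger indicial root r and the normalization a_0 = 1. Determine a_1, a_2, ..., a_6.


Write in Frobenius form y'' + (p(x)/x) y' + (q(x)/x^2) y = 0:
  p(x) = -8/3,  q(x) = -x^2 + 3x + 8/3.
Indicial equation: r(r-1) + (-8/3) r + (8/3) = 0 -> roots r_1 = 8/3, r_2 = 1.
Take r = r_1 = 8/3. Let y(x) = x^r sum_{n>=0} a_n x^n with a_0 = 1.
Substitute y = x^r sum a_n x^n and match x^{r+n}. The recurrence is
  D(n) a_n + 3 a_{n-1} - 1 a_{n-2} = 0,  where D(n) = (r+n)(r+n-1) + (-8/3)(r+n) + (8/3).
  a_n = [-3 a_{n-1} + 1 a_{n-2}] / D(n).
Since the indicial polynomial factors as (r - r_1)(r - r_2), D(n) = (r_1 + n - r_1)(r_1 + n - r_2) = n(n + 5/3).
Evaluating step by step (a_0 = 1):
  n = 1: D(1) = 1(1 + 5/3) = 8/3; numerator = -3(1) = -3; a_1 = (-3)/(8/3) = -9/8
  n = 2: D(2) = 2(2 + 5/3) = 22/3; numerator = -3(-9/8) + 1(1) = 35/8; a_2 = (35/8)/(22/3) = 105/176
  n = 3: D(3) = 3(3 + 5/3) = 14; numerator = -3(105/176) + 1(-9/8) = -513/176; a_3 = (-513/176)/(14) = -513/2464
  n = 4: D(4) = 4(4 + 5/3) = 68/3; numerator = -3(-513/2464) + 1(105/176) = 3009/2464; a_4 = (3009/2464)/(68/3) = 531/9856
  n = 5: D(5) = 5(5 + 5/3) = 100/3; numerator = -3(531/9856) + 1(-513/2464) = -3645/9856; a_5 = (-3645/9856)/(100/3) = -2187/197120
  n = 6: D(6) = 6(6 + 5/3) = 46; numerator = -3(-2187/197120) + 1(531/9856) = 17181/197120; a_6 = (17181/197120)/(46) = 747/394240

r = 8/3; a_0 = 1; a_1 = -9/8; a_2 = 105/176; a_3 = -513/2464; a_4 = 531/9856; a_5 = -2187/197120; a_6 = 747/394240


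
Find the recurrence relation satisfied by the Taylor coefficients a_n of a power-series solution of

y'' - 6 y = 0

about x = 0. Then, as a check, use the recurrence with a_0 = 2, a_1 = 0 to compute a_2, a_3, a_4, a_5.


Substitute y = sum_n a_n x^n into y'' + (const) y = 0.
y''(x) = sum_{n>=0} (n+2)(n+1) a_{n+2} x^n.
The ODE becomes sum_n [(n+2)(n+1) a_{n+2} - 6 a_n] x^n = 0.
Setting each coefficient to zero gives the recurrence:
  (n+2)(n+1) a_{n+2} - 6 a_n = 0,
  a_{n+2} = 6 / ((n+1)(n+2)) a_n.

Check with a_0 = 2, a_1 = 0 (apply the recurrence for n = 0, 1, 2, 3): a_0 = 2, a_1 = 0, a_2 = 6, a_3 = 0, a_4 = 3, a_5 = 0.

a_{n+2} = 6/((n+1)(n+2)) * a_n; check: a_0 = 2, a_1 = 0, a_2 = 6, a_3 = 0, a_4 = 3, a_5 = 0


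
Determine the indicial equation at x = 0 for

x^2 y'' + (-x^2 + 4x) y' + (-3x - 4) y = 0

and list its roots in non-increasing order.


Divide by x^2 to reach normal form y'' + P_1(x) y' + P_2(x) y = 0 with P_1(x) = -1 + 4/x and P_2(x) = -3/x - 4/x^2.
x = 0 is a singular point because the y'-coefficient -1 + 4/x has a pole at x = 0 and the y-coefficient -3/x - 4/x^2 has a pole at x = 0.
It is a regular singular point because x P_1(x) = p(x) = 4 - x and x^2 P_2(x) = q(x) = -3x - 4 are polynomials, hence analytic at x = 0.
p(0) = 4,  q(0) = -4.
Indicial equation: r(r-1) + p(0) r + q(0) = 0, i.e. r^2 + (p(0) - 1) r + q(0) = 0, i.e. r^2 + 3 r - 4 = 0.
Discriminant: (3)^2 - 4(-4) = 25, so r = (-3 ± 5)/2.
Solving: r_1 = 1, r_2 = -4.

indicial: r^2 + 3 r - 4 = 0; roots r_1 = 1, r_2 = -4


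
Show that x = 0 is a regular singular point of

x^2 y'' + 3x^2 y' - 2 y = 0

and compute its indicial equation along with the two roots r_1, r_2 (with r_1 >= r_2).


Divide by x^2 to reach normal form y'' + P_1(x) y' + P_2(x) y = 0 with P_1(x) = 3 and P_2(x) = -2/x^2.
x = 0 is a singular point because the y-coefficient -2/x^2 has a pole at x = 0.
It is a regular singular point because x P_1(x) = p(x) = 3x and x^2 P_2(x) = q(x) = -2 are polynomials, hence analytic at x = 0.
p(0) = 0,  q(0) = -2.
Indicial equation: r(r-1) + p(0) r + q(0) = 0, i.e. r^2 + (p(0) - 1) r + q(0) = 0, i.e. r^2 - 1 r - 2 = 0.
Discriminant: (-1)^2 - 4(-2) = 9, so r = (1 ± 3)/2.
Solving: r_1 = 2, r_2 = -1.

indicial: r^2 - 1 r - 2 = 0; roots r_1 = 2, r_2 = -1


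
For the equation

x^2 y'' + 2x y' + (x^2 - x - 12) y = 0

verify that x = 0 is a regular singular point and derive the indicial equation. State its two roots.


Divide by x^2 to reach normal form y'' + P_1(x) y' + P_2(x) y = 0 with P_1(x) = 2/x and P_2(x) = 1 - 1/x - 12/x^2.
x = 0 is a singular point because the y'-coefficient 2/x has a pole at x = 0 and the y-coefficient 1 - 1/x - 12/x^2 has a pole at x = 0.
It is a regular singular point because x P_1(x) = p(x) = 2 and x^2 P_2(x) = q(x) = x^2 - x - 12 are polynomials, hence analytic at x = 0.
p(0) = 2,  q(0) = -12.
Indicial equation: r(r-1) + p(0) r + q(0) = 0, i.e. r^2 + (p(0) - 1) r + q(0) = 0, i.e. r^2 + 1 r - 12 = 0.
Discriminant: (1)^2 - 4(-12) = 49, so r = (-1 ± 7)/2.
Solving: r_1 = 3, r_2 = -4.

indicial: r^2 + 1 r - 12 = 0; roots r_1 = 3, r_2 = -4


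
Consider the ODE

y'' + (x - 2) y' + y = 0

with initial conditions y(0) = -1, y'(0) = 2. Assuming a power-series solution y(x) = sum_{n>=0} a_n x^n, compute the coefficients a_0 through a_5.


Ansatz: y(x) = sum_{n>=0} a_n x^n, so y'(x) = sum_{n>=1} n a_n x^(n-1) and y''(x) = sum_{n>=2} n(n-1) a_n x^(n-2).
Substitute into P(x) y'' + Q(x) y' + R(x) y = 0 with P(x) = 1, Q(x) = x - 2, R(x) = 1, and match powers of x.
Initial conditions: a_0 = -1, a_1 = 2.
Setting the coefficient of each power of x to zero and solving order by order (substituting the coefficients already found):
  x^0: 2 a_2 - 2 a_1 + a_0 = 0  ->  2 a_2 = 2 a_1 - a_0 = 5  ->  a_2 = 5/2
  x^1: 6 a_3 - 4 a_2 + 2 a_1 = 0  ->  6 a_3 = 4 a_2 - 2 a_1 = 6  ->  a_3 = 1
  x^2: 12 a_4 - 6 a_3 + 3 a_2 = 0  ->  12 a_4 = 6 a_3 - 3 a_2 = -3/2  ->  a_4 = -1/8
  x^3: 20 a_5 - 8 a_4 + 4 a_3 = 0  ->  20 a_5 = 8 a_4 - 4 a_3 = -5  ->  a_5 = -1/4
Truncated series: y(x) = -1 + 2 x + (5/2) x^2 + x^3 - (1/8) x^4 - (1/4) x^5 + O(x^6).

a_0 = -1; a_1 = 2; a_2 = 5/2; a_3 = 1; a_4 = -1/8; a_5 = -1/4


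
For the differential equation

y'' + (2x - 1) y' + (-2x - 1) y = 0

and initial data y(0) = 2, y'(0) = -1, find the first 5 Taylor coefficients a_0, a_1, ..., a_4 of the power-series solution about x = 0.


Ansatz: y(x) = sum_{n>=0} a_n x^n, so y'(x) = sum_{n>=1} n a_n x^(n-1) and y''(x) = sum_{n>=2} n(n-1) a_n x^(n-2).
Substitute into P(x) y'' + Q(x) y' + R(x) y = 0 with P(x) = 1, Q(x) = 2x - 1, R(x) = -2x - 1, and match powers of x.
Initial conditions: a_0 = 2, a_1 = -1.
Setting the coefficient of each power of x to zero and solving order by order (substituting the coefficients already found):
  x^0: 2 a_2 - a_1 - a_0 = 0  ->  2 a_2 = a_1 + a_0 = 1  ->  a_2 = 1/2
  x^1: 6 a_3 - 2 a_2 + a_1 - 2 a_0 = 0  ->  6 a_3 = 2 a_2 - a_1 + 2 a_0 = 6  ->  a_3 = 1
  x^2: 12 a_4 - 3 a_3 + 3 a_2 - 2 a_1 = 0  ->  12 a_4 = 3 a_3 - 3 a_2 + 2 a_1 = -1/2  ->  a_4 = -1/24
Truncated series: y(x) = 2 - x + (1/2) x^2 + x^3 - (1/24) x^4 + O(x^5).

a_0 = 2; a_1 = -1; a_2 = 1/2; a_3 = 1; a_4 = -1/24


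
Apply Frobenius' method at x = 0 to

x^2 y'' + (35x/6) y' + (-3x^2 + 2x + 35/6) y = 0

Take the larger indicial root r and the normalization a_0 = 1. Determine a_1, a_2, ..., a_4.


Write in Frobenius form y'' + (p(x)/x) y' + (q(x)/x^2) y = 0:
  p(x) = 35/6,  q(x) = -3x^2 + 2x + 35/6.
Indicial equation: r(r-1) + (35/6) r + (35/6) = 0 -> roots r_1 = -7/3, r_2 = -5/2.
Take r = r_1 = -7/3. Let y(x) = x^r sum_{n>=0} a_n x^n with a_0 = 1.
Substitute y = x^r sum a_n x^n and match x^{r+n}. The recurrence is
  D(n) a_n + 2 a_{n-1} - 3 a_{n-2} = 0,  where D(n) = (r+n)(r+n-1) + (35/6)(r+n) + (35/6).
  a_n = [-2 a_{n-1} + 3 a_{n-2}] / D(n).
Since the indicial polynomial factors as (r - r_1)(r - r_2), D(n) = (r_1 + n - r_1)(r_1 + n - r_2) = n(n + 1/6).
Evaluating step by step (a_0 = 1):
  n = 1: D(1) = 1(1 + 1/6) = 7/6; numerator = -2(1) = -2; a_1 = (-2)/(7/6) = -12/7
  n = 2: D(2) = 2(2 + 1/6) = 13/3; numerator = -2(-12/7) + 3(1) = 45/7; a_2 = (45/7)/(13/3) = 135/91
  n = 3: D(3) = 3(3 + 1/6) = 19/2; numerator = -2(135/91) + 3(-12/7) = -738/91; a_3 = (-738/91)/(19/2) = -1476/1729
  n = 4: D(4) = 4(4 + 1/6) = 50/3; numerator = -2(-1476/1729) + 3(135/91) = 117/19; a_4 = (117/19)/(50/3) = 351/950

r = -7/3; a_0 = 1; a_1 = -12/7; a_2 = 135/91; a_3 = -1476/1729; a_4 = 351/950


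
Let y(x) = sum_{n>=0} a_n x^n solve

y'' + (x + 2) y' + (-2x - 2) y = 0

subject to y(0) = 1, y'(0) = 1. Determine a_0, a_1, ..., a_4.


Ansatz: y(x) = sum_{n>=0} a_n x^n, so y'(x) = sum_{n>=1} n a_n x^(n-1) and y''(x) = sum_{n>=2} n(n-1) a_n x^(n-2).
Substitute into P(x) y'' + Q(x) y' + R(x) y = 0 with P(x) = 1, Q(x) = x + 2, R(x) = -2x - 2, and match powers of x.
Initial conditions: a_0 = 1, a_1 = 1.
Setting the coefficient of each power of x to zero and solving order by order (substituting the coefficients already found):
  x^0: 2 a_2 + 2 a_1 - 2 a_0 = 0  ->  2 a_2 = -2 a_1 + 2 a_0 = 0  ->  a_2 = 0
  x^1: 6 a_3 + 4 a_2 - a_1 - 2 a_0 = 0  ->  6 a_3 = -4 a_2 + a_1 + 2 a_0 = 3  ->  a_3 = 1/2
  x^2: 12 a_4 + 6 a_3 - 2 a_1 = 0  ->  12 a_4 = -6 a_3 + 2 a_1 = -1  ->  a_4 = -1/12
Truncated series: y(x) = 1 + x + (1/2) x^3 - (1/12) x^4 + O(x^5).

a_0 = 1; a_1 = 1; a_2 = 0; a_3 = 1/2; a_4 = -1/12


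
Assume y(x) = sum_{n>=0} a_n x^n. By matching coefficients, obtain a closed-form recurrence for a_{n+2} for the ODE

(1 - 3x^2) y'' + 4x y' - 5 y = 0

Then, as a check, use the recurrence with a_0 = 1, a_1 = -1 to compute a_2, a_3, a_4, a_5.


Substitute y = sum_n a_n x^n.
(1 - 3 x^2) y'' contributes (n+2)(n+1) a_{n+2} - 3 n(n-1) a_n at x^n.
4 x y'(x) contributes 4 n a_n at x^n.
-5 y(x) contributes -5 a_n at x^n.
Matching x^n: (n+2)(n+1) a_{n+2} + (-3 n(n-1) + 4 n - 5) a_n = 0.
Thus a_{n+2} = (3 n(n-1) - 4 n + 5) / ((n+1)(n+2)) * a_n.

Check with a_0 = 1, a_1 = -1 (apply the recurrence for n = 0, 1, 2, 3): a_0 = 1, a_1 = -1, a_2 = 5/2, a_3 = -1/6, a_4 = 5/8, a_5 = -11/120.

a_(n+2) = (3 n(n-1) - 4 n + 5) / ((n+1)(n+2)) * a_n; check: a_0 = 1, a_1 = -1, a_2 = 5/2, a_3 = -1/6, a_4 = 5/8, a_5 = -11/120


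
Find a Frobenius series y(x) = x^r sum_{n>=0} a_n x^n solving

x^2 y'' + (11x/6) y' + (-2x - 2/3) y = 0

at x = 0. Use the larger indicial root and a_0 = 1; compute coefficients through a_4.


Write in Frobenius form y'' + (p(x)/x) y' + (q(x)/x^2) y = 0:
  p(x) = 11/6,  q(x) = -2x - 2/3.
Indicial equation: r(r-1) + (11/6) r + (-2/3) = 0 -> roots r_1 = 1/2, r_2 = -4/3.
Take r = r_1 = 1/2. Let y(x) = x^r sum_{n>=0} a_n x^n with a_0 = 1.
Substitute y = x^r sum a_n x^n and match x^{r+n}. The recurrence is
  D(n) a_n - 2 a_{n-1} = 0,  where D(n) = (r+n)(r+n-1) + (11/6)(r+n) + (-2/3).
  a_n = 2 / D(n) * a_{n-1}.
Since the indicial polynomial factors as (r - r_1)(r - r_2), D(n) = (r_1 + n - r_1)(r_1 + n - r_2) = n(n + 11/6).
Evaluating step by step (a_0 = 1):
  n = 1: D(1) = 1(1 + 11/6) = 17/6; numerator = 2(1) = 2; a_1 = (2)/(17/6) = 12/17
  n = 2: D(2) = 2(2 + 11/6) = 23/3; numerator = 2(12/17) = 24/17; a_2 = (24/17)/(23/3) = 72/391
  n = 3: D(3) = 3(3 + 11/6) = 29/2; numerator = 2(72/391) = 144/391; a_3 = (144/391)/(29/2) = 288/11339
  n = 4: D(4) = 4(4 + 11/6) = 70/3; numerator = 2(288/11339) = 576/11339; a_4 = (576/11339)/(70/3) = 864/396865

r = 1/2; a_0 = 1; a_1 = 12/17; a_2 = 72/391; a_3 = 288/11339; a_4 = 864/396865


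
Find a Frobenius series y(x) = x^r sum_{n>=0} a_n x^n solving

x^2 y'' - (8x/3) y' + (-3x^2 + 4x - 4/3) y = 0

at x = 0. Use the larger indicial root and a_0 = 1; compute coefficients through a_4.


Write in Frobenius form y'' + (p(x)/x) y' + (q(x)/x^2) y = 0:
  p(x) = -8/3,  q(x) = -3x^2 + 4x - 4/3.
Indicial equation: r(r-1) + (-8/3) r + (-4/3) = 0 -> roots r_1 = 4, r_2 = -1/3.
Take r = r_1 = 4. Let y(x) = x^r sum_{n>=0} a_n x^n with a_0 = 1.
Substitute y = x^r sum a_n x^n and match x^{r+n}. The recurrence is
  D(n) a_n + 4 a_{n-1} - 3 a_{n-2} = 0,  where D(n) = (r+n)(r+n-1) + (-8/3)(r+n) + (-4/3).
  a_n = [-4 a_{n-1} + 3 a_{n-2}] / D(n).
Since the indicial polynomial factors as (r - r_1)(r - r_2), D(n) = (r_1 + n - r_1)(r_1 + n - r_2) = n(n + 13/3).
Evaluating step by step (a_0 = 1):
  n = 1: D(1) = 1(1 + 13/3) = 16/3; numerator = -4(1) = -4; a_1 = (-4)/(16/3) = -3/4
  n = 2: D(2) = 2(2 + 13/3) = 38/3; numerator = -4(-3/4) + 3(1) = 6; a_2 = (6)/(38/3) = 9/19
  n = 3: D(3) = 3(3 + 13/3) = 22; numerator = -4(9/19) + 3(-3/4) = -315/76; a_3 = (-315/76)/(22) = -315/1672
  n = 4: D(4) = 4(4 + 13/3) = 100/3; numerator = -4(-315/1672) + 3(9/19) = 909/418; a_4 = (909/418)/(100/3) = 2727/41800

r = 4; a_0 = 1; a_1 = -3/4; a_2 = 9/19; a_3 = -315/1672; a_4 = 2727/41800


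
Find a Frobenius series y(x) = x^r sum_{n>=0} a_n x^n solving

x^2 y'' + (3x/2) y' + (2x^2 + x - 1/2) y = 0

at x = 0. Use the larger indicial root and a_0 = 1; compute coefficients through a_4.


Write in Frobenius form y'' + (p(x)/x) y' + (q(x)/x^2) y = 0:
  p(x) = 3/2,  q(x) = 2x^2 + x - 1/2.
Indicial equation: r(r-1) + (3/2) r + (-1/2) = 0 -> roots r_1 = 1/2, r_2 = -1.
Take r = r_1 = 1/2. Let y(x) = x^r sum_{n>=0} a_n x^n with a_0 = 1.
Substitute y = x^r sum a_n x^n and match x^{r+n}. The recurrence is
  D(n) a_n + 1 a_{n-1} + 2 a_{n-2} = 0,  where D(n) = (r+n)(r+n-1) + (3/2)(r+n) + (-1/2).
  a_n = [-1 a_{n-1} - 2 a_{n-2}] / D(n).
Since the indicial polynomial factors as (r - r_1)(r - r_2), D(n) = (r_1 + n - r_1)(r_1 + n - r_2) = n(n + 3/2).
Evaluating step by step (a_0 = 1):
  n = 1: D(1) = 1(1 + 3/2) = 5/2; numerator = -1(1) = -1; a_1 = (-1)/(5/2) = -2/5
  n = 2: D(2) = 2(2 + 3/2) = 7; numerator = -1(-2/5) - 2(1) = -8/5; a_2 = (-8/5)/(7) = -8/35
  n = 3: D(3) = 3(3 + 3/2) = 27/2; numerator = -1(-8/35) - 2(-2/5) = 36/35; a_3 = (36/35)/(27/2) = 8/105
  n = 4: D(4) = 4(4 + 3/2) = 22; numerator = -1(8/105) - 2(-8/35) = 8/21; a_4 = (8/21)/(22) = 4/231

r = 1/2; a_0 = 1; a_1 = -2/5; a_2 = -8/35; a_3 = 8/105; a_4 = 4/231


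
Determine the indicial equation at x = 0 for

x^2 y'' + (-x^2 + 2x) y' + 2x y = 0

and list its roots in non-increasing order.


Divide by x^2 to reach normal form y'' + P_1(x) y' + P_2(x) y = 0 with P_1(x) = -1 + 2/x and P_2(x) = 2/x.
x = 0 is a singular point because the y'-coefficient -1 + 2/x has a pole at x = 0 and the y-coefficient 2/x has a pole at x = 0.
It is a regular singular point because x P_1(x) = p(x) = 2 - x and x^2 P_2(x) = q(x) = 2x are polynomials, hence analytic at x = 0.
p(0) = 2,  q(0) = 0.
Indicial equation: r(r-1) + p(0) r + q(0) = 0, i.e. r^2 + (p(0) - 1) r + q(0) = 0, i.e. r^2 + 1 r = 0.
Discriminant: (1)^2 - 4(0) = 1, so r = (-1 ± 1)/2.
Solving: r_1 = 0, r_2 = -1.

indicial: r^2 + 1 r = 0; roots r_1 = 0, r_2 = -1


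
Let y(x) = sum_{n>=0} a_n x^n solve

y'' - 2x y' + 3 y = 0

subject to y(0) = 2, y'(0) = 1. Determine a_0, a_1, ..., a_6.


Ansatz: y(x) = sum_{n>=0} a_n x^n, so y'(x) = sum_{n>=1} n a_n x^(n-1) and y''(x) = sum_{n>=2} n(n-1) a_n x^(n-2).
Substitute into P(x) y'' + Q(x) y' + R(x) y = 0 with P(x) = 1, Q(x) = -2x, R(x) = 3, and match powers of x.
Initial conditions: a_0 = 2, a_1 = 1.
Setting the coefficient of each power of x to zero and solving order by order (substituting the coefficients already found):
  x^0: 2 a_2 + 3 a_0 = 0  ->  2 a_2 = -3 a_0 = -6  ->  a_2 = -3
  x^1: 6 a_3 + a_1 = 0  ->  6 a_3 = -a_1 = -1  ->  a_3 = -1/6
  x^2: 12 a_4 - a_2 = 0  ->  12 a_4 = a_2 = -3  ->  a_4 = -1/4
  x^3: 20 a_5 - 3 a_3 = 0  ->  20 a_5 = 3 a_3 = -1/2  ->  a_5 = -1/40
  x^4: 30 a_6 - 5 a_4 = 0  ->  30 a_6 = 5 a_4 = -5/4  ->  a_6 = -1/24
Truncated series: y(x) = 2 + x - 3 x^2 - (1/6) x^3 - (1/4) x^4 - (1/40) x^5 - (1/24) x^6 + O(x^7).

a_0 = 2; a_1 = 1; a_2 = -3; a_3 = -1/6; a_4 = -1/4; a_5 = -1/40; a_6 = -1/24


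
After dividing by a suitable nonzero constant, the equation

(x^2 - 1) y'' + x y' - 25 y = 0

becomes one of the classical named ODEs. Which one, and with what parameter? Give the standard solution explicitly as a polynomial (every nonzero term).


All three coefficients share the factor -1; dividing through by -1 gives  (1 - x^2) y'' - x y' + 25 y = 0.
This matches the Chebyshev equation (1 - x^2) y'' - x y' + n^2 y = 0 (note the -x y' term, not -2x y') with n^2 = 25, so n = 5; the polynomial solution is T_5(x).
With y = sum_k a_k x^k, matching x^k gives (k+2)(k+1) a_{k+2} = (k^2 - n^2) a_k = (k - 5)(k + 5) a_k. The right side vanishes at k = 5, so the series with the parity of 5 terminates at degree 5.
Standard normalization: leading coefficient of T_n is 2^(n-1), so a_5 = 2^4 = 16. Work downward with a_k = (k+1)(k+2) a_{k+2} / ((k - 5)(k + 5)):
  a_3 = (4)(5)(16) / ((3 - 5)(3 + 5)) = 320/(-16) = -20
  a_1 = (2)(3)(-20) / ((1 - 5)(1 + 5)) = -120/(-24) = 5
Hence T_5(x) = 16 x^5 - 20 x^3 + 5 x.

T_5(x); series = 16 x^5 - 20 x^3 + 5 x


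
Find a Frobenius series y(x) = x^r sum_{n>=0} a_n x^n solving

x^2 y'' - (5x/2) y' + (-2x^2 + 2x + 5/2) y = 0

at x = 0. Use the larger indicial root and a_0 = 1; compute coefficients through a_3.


Write in Frobenius form y'' + (p(x)/x) y' + (q(x)/x^2) y = 0:
  p(x) = -5/2,  q(x) = -2x^2 + 2x + 5/2.
Indicial equation: r(r-1) + (-5/2) r + (5/2) = 0 -> roots r_1 = 5/2, r_2 = 1.
Take r = r_1 = 5/2. Let y(x) = x^r sum_{n>=0} a_n x^n with a_0 = 1.
Substitute y = x^r sum a_n x^n and match x^{r+n}. The recurrence is
  D(n) a_n + 2 a_{n-1} - 2 a_{n-2} = 0,  where D(n) = (r+n)(r+n-1) + (-5/2)(r+n) + (5/2).
  a_n = [-2 a_{n-1} + 2 a_{n-2}] / D(n).
Since the indicial polynomial factors as (r - r_1)(r - r_2), D(n) = (r_1 + n - r_1)(r_1 + n - r_2) = n(n + 3/2).
Evaluating step by step (a_0 = 1):
  n = 1: D(1) = 1(1 + 3/2) = 5/2; numerator = -2(1) = -2; a_1 = (-2)/(5/2) = -4/5
  n = 2: D(2) = 2(2 + 3/2) = 7; numerator = -2(-4/5) + 2(1) = 18/5; a_2 = (18/5)/(7) = 18/35
  n = 3: D(3) = 3(3 + 3/2) = 27/2; numerator = -2(18/35) + 2(-4/5) = -92/35; a_3 = (-92/35)/(27/2) = -184/945

r = 5/2; a_0 = 1; a_1 = -4/5; a_2 = 18/35; a_3 = -184/945


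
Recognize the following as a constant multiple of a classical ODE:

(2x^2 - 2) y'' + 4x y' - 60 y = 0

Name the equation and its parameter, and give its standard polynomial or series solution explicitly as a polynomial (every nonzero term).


All three coefficients share the factor -2; dividing through by -2 gives  (1 - x^2) y'' - 2x y' + 30 y = 0.
This matches the Legendre equation (1 - x^2) y'' - 2x y' + n(n+1) y = 0 (note the -2x y' term) with n(n+1) = 30, so n = 5; the polynomial solution is P_5(x).
With y = sum_k a_k x^k, matching x^k gives (k+2)(k+1) a_{k+2} = [k(k+1) - n(n+1)] a_k = (k - 5)(k + 6) a_k. The right side vanishes at k = 5, so the series with the parity of 5 terminates at degree 5.
Standard normalization (P_n(1) = 1): leading coefficient (2n)!/(2^n (n!)^2) = 3628800/(32*14400) = 63/8, so a_5 = 63/8. Work downward with a_k = (k+1)(k+2) a_{k+2} / ((k - 5)(k + 6)):
  a_3 = (4)(5)(63/8) / ((3 - 5)(3 + 6)) = (315/2)/(-18) = -35/4
  a_1 = (2)(3)(-35/4) / ((1 - 5)(1 + 6)) = (-105/2)/(-28) = 15/8
Hence P_5(x) = 63 x^5/8 - 35 x^3/4 + 15 x/8.

P_5(x); series = 63 x^5/8 - 35 x^3/4 + 15 x/8


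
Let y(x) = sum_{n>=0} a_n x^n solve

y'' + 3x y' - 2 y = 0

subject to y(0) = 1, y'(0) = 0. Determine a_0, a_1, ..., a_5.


Ansatz: y(x) = sum_{n>=0} a_n x^n, so y'(x) = sum_{n>=1} n a_n x^(n-1) and y''(x) = sum_{n>=2} n(n-1) a_n x^(n-2).
Substitute into P(x) y'' + Q(x) y' + R(x) y = 0 with P(x) = 1, Q(x) = 3x, R(x) = -2, and match powers of x.
Initial conditions: a_0 = 1, a_1 = 0.
Setting the coefficient of each power of x to zero and solving order by order (substituting the coefficients already found):
  x^0: 2 a_2 - 2 a_0 = 0  ->  2 a_2 = 2 a_0 = 2  ->  a_2 = 1
  x^1: 6 a_3 + a_1 = 0  ->  6 a_3 = -a_1 = 0  ->  a_3 = 0
  x^2: 12 a_4 + 4 a_2 = 0  ->  12 a_4 = -4 a_2 = -4  ->  a_4 = -1/3
  x^3: 20 a_5 + 7 a_3 = 0  ->  20 a_5 = -7 a_3 = 0  ->  a_5 = 0
Truncated series: y(x) = 1 + x^2 - (1/3) x^4 + O(x^6).

a_0 = 1; a_1 = 0; a_2 = 1; a_3 = 0; a_4 = -1/3; a_5 = 0


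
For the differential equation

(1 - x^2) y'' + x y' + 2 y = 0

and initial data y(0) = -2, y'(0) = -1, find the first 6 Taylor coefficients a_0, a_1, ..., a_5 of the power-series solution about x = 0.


Ansatz: y(x) = sum_{n>=0} a_n x^n, so y'(x) = sum_{n>=1} n a_n x^(n-1) and y''(x) = sum_{n>=2} n(n-1) a_n x^(n-2).
Substitute into P(x) y'' + Q(x) y' + R(x) y = 0 with P(x) = 1 - x^2, Q(x) = x, R(x) = 2, and match powers of x.
Initial conditions: a_0 = -2, a_1 = -1.
Setting the coefficient of each power of x to zero and solving order by order (substituting the coefficients already found):
  x^0: 2 a_2 + 2 a_0 = 0  ->  2 a_2 = -2 a_0 = 4  ->  a_2 = 2
  x^1: 6 a_3 + 3 a_1 = 0  ->  6 a_3 = -3 a_1 = 3  ->  a_3 = 1/2
  x^2: 12 a_4 + 2 a_2 = 0  ->  12 a_4 = -2 a_2 = -4  ->  a_4 = -1/3
  x^3: 20 a_5 - a_3 = 0  ->  20 a_5 = a_3 = 1/2  ->  a_5 = 1/40
Truncated series: y(x) = -2 - x + 2 x^2 + (1/2) x^3 - (1/3) x^4 + (1/40) x^5 + O(x^6).

a_0 = -2; a_1 = -1; a_2 = 2; a_3 = 1/2; a_4 = -1/3; a_5 = 1/40


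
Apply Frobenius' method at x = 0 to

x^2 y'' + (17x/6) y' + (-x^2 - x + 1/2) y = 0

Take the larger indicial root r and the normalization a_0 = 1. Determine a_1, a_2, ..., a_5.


Write in Frobenius form y'' + (p(x)/x) y' + (q(x)/x^2) y = 0:
  p(x) = 17/6,  q(x) = -x^2 - x + 1/2.
Indicial equation: r(r-1) + (17/6) r + (1/2) = 0 -> roots r_1 = -1/3, r_2 = -3/2.
Take r = r_1 = -1/3. Let y(x) = x^r sum_{n>=0} a_n x^n with a_0 = 1.
Substitute y = x^r sum a_n x^n and match x^{r+n}. The recurrence is
  D(n) a_n - 1 a_{n-1} - 1 a_{n-2} = 0,  where D(n) = (r+n)(r+n-1) + (17/6)(r+n) + (1/2).
  a_n = [1 a_{n-1} + 1 a_{n-2}] / D(n).
Since the indicial polynomial factors as (r - r_1)(r - r_2), D(n) = (r_1 + n - r_1)(r_1 + n - r_2) = n(n + 7/6).
Evaluating step by step (a_0 = 1):
  n = 1: D(1) = 1(1 + 7/6) = 13/6; numerator = 1(1) = 1; a_1 = (1)/(13/6) = 6/13
  n = 2: D(2) = 2(2 + 7/6) = 19/3; numerator = 1(6/13) + 1(1) = 19/13; a_2 = (19/13)/(19/3) = 3/13
  n = 3: D(3) = 3(3 + 7/6) = 25/2; numerator = 1(3/13) + 1(6/13) = 9/13; a_3 = (9/13)/(25/2) = 18/325
  n = 4: D(4) = 4(4 + 7/6) = 62/3; numerator = 1(18/325) + 1(3/13) = 93/325; a_4 = (93/325)/(62/3) = 9/650
  n = 5: D(5) = 5(5 + 7/6) = 185/6; numerator = 1(9/650) + 1(18/325) = 9/130; a_5 = (9/130)/(185/6) = 27/12025

r = -1/3; a_0 = 1; a_1 = 6/13; a_2 = 3/13; a_3 = 18/325; a_4 = 9/650; a_5 = 27/12025


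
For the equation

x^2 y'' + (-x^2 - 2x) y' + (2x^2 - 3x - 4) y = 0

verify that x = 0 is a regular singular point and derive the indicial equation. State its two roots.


Divide by x^2 to reach normal form y'' + P_1(x) y' + P_2(x) y = 0 with P_1(x) = -1 - 2/x and P_2(x) = 2 - 3/x - 4/x^2.
x = 0 is a singular point because the y'-coefficient -1 - 2/x has a pole at x = 0 and the y-coefficient 2 - 3/x - 4/x^2 has a pole at x = 0.
It is a regular singular point because x P_1(x) = p(x) = -x - 2 and x^2 P_2(x) = q(x) = 2x^2 - 3x - 4 are polynomials, hence analytic at x = 0.
p(0) = -2,  q(0) = -4.
Indicial equation: r(r-1) + p(0) r + q(0) = 0, i.e. r^2 + (p(0) - 1) r + q(0) = 0, i.e. r^2 - 3 r - 4 = 0.
Discriminant: (-3)^2 - 4(-4) = 25, so r = (3 ± 5)/2.
Solving: r_1 = 4, r_2 = -1.

indicial: r^2 - 3 r - 4 = 0; roots r_1 = 4, r_2 = -1


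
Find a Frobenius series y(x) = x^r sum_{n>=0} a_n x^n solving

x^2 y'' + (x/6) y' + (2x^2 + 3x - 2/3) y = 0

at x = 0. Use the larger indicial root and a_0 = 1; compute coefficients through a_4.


Write in Frobenius form y'' + (p(x)/x) y' + (q(x)/x^2) y = 0:
  p(x) = 1/6,  q(x) = 2x^2 + 3x - 2/3.
Indicial equation: r(r-1) + (1/6) r + (-2/3) = 0 -> roots r_1 = 4/3, r_2 = -1/2.
Take r = r_1 = 4/3. Let y(x) = x^r sum_{n>=0} a_n x^n with a_0 = 1.
Substitute y = x^r sum a_n x^n and match x^{r+n}. The recurrence is
  D(n) a_n + 3 a_{n-1} + 2 a_{n-2} = 0,  where D(n) = (r+n)(r+n-1) + (1/6)(r+n) + (-2/3).
  a_n = [-3 a_{n-1} - 2 a_{n-2}] / D(n).
Since the indicial polynomial factors as (r - r_1)(r - r_2), D(n) = (r_1 + n - r_1)(r_1 + n - r_2) = n(n + 11/6).
Evaluating step by step (a_0 = 1):
  n = 1: D(1) = 1(1 + 11/6) = 17/6; numerator = -3(1) = -3; a_1 = (-3)/(17/6) = -18/17
  n = 2: D(2) = 2(2 + 11/6) = 23/3; numerator = -3(-18/17) - 2(1) = 20/17; a_2 = (20/17)/(23/3) = 60/391
  n = 3: D(3) = 3(3 + 11/6) = 29/2; numerator = -3(60/391) - 2(-18/17) = 648/391; a_3 = (648/391)/(29/2) = 1296/11339
  n = 4: D(4) = 4(4 + 11/6) = 70/3; numerator = -3(1296/11339) - 2(60/391) = -7368/11339; a_4 = (-7368/11339)/(70/3) = -11052/396865

r = 4/3; a_0 = 1; a_1 = -18/17; a_2 = 60/391; a_3 = 1296/11339; a_4 = -11052/396865


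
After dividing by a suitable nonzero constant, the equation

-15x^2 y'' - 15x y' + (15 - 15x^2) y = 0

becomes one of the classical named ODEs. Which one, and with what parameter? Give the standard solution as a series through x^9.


All three coefficients share the factor -15; dividing through by -15 gives  x^2 y'' + x y' + (x^2 - 1) y = 0.
This matches the Bessel equation x^2 y'' + x y' + (x^2 - nu^2) y = 0 with nu^2 = 1, so nu = 1; the solution bounded at x = 0 is J_1(x).
Frobenius at x = 0: indicial roots ±nu; for r = nu the recurrence k(k + 2nu) c_k = -c_{k-2} gives the standard series J_nu(x) = sum_{k>=0} (-1)^k / (k! (k+nu)!) (x/2)^(2k+nu). Evaluate the first 5 terms:
  k = 0: (-1)^0 / (0! * 1! * 2^1) x^1 = 1/(1*1*2) x^1 = (1/2) x^1
  k = 1: (-1)^1 / (1! * 2! * 2^3) x^3 = -1/(1*2*8) x^3 = (-1/16) x^3
  k = 2: (-1)^2 / (2! * 3! * 2^5) x^5 = 1/(2*6*32) x^5 = (1/384) x^5
  k = 3: (-1)^3 / (3! * 4! * 2^7) x^7 = -1/(6*24*128) x^7 = (-1/18432) x^7
  k = 4: (-1)^4 / (4! * 5! * 2^9) x^9 = 1/(24*120*512) x^9 = (1/1474560) x^9
Hence J_1(x) = x^9/1474560 - x^7/18432 + x^5/384 - x^3/16 + x/2 + ....

J_1(x); series = x^9/1474560 - x^7/18432 + x^5/384 - x^3/16 + x/2


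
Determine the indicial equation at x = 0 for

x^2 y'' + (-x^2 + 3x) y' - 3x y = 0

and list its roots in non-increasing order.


Divide by x^2 to reach normal form y'' + P_1(x) y' + P_2(x) y = 0 with P_1(x) = -1 + 3/x and P_2(x) = -3/x.
x = 0 is a singular point because the y'-coefficient -1 + 3/x has a pole at x = 0 and the y-coefficient -3/x has a pole at x = 0.
It is a regular singular point because x P_1(x) = p(x) = 3 - x and x^2 P_2(x) = q(x) = -3x are polynomials, hence analytic at x = 0.
p(0) = 3,  q(0) = 0.
Indicial equation: r(r-1) + p(0) r + q(0) = 0, i.e. r^2 + (p(0) - 1) r + q(0) = 0, i.e. r^2 + 2 r = 0.
Discriminant: (2)^2 - 4(0) = 4, so r = (-2 ± 2)/2.
Solving: r_1 = 0, r_2 = -2.

indicial: r^2 + 2 r = 0; roots r_1 = 0, r_2 = -2


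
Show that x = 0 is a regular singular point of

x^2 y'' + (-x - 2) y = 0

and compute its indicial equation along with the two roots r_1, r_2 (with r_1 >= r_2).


Divide by x^2 to reach normal form y'' + P_1(x) y' + P_2(x) y = 0 with P_1(x) = 0 and P_2(x) = -1/x - 2/x^2.
x = 0 is a singular point because the y-coefficient -1/x - 2/x^2 has a pole at x = 0.
It is a regular singular point because x P_1(x) = p(x) = 0 and x^2 P_2(x) = q(x) = -x - 2 are polynomials, hence analytic at x = 0.
p(0) = 0,  q(0) = -2.
Indicial equation: r(r-1) + p(0) r + q(0) = 0, i.e. r^2 + (p(0) - 1) r + q(0) = 0, i.e. r^2 - 1 r - 2 = 0.
Discriminant: (-1)^2 - 4(-2) = 9, so r = (1 ± 3)/2.
Solving: r_1 = 2, r_2 = -1.

indicial: r^2 - 1 r - 2 = 0; roots r_1 = 2, r_2 = -1


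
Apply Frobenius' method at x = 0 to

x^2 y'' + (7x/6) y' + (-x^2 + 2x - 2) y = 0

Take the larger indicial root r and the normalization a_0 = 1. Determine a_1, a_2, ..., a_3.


Write in Frobenius form y'' + (p(x)/x) y' + (q(x)/x^2) y = 0:
  p(x) = 7/6,  q(x) = -x^2 + 2x - 2.
Indicial equation: r(r-1) + (7/6) r + (-2) = 0 -> roots r_1 = 4/3, r_2 = -3/2.
Take r = r_1 = 4/3. Let y(x) = x^r sum_{n>=0} a_n x^n with a_0 = 1.
Substitute y = x^r sum a_n x^n and match x^{r+n}. The recurrence is
  D(n) a_n + 2 a_{n-1} - 1 a_{n-2} = 0,  where D(n) = (r+n)(r+n-1) + (7/6)(r+n) + (-2).
  a_n = [-2 a_{n-1} + 1 a_{n-2}] / D(n).
Since the indicial polynomial factors as (r - r_1)(r - r_2), D(n) = (r_1 + n - r_1)(r_1 + n - r_2) = n(n + 17/6).
Evaluating step by step (a_0 = 1):
  n = 1: D(1) = 1(1 + 17/6) = 23/6; numerator = -2(1) = -2; a_1 = (-2)/(23/6) = -12/23
  n = 2: D(2) = 2(2 + 17/6) = 29/3; numerator = -2(-12/23) + 1(1) = 47/23; a_2 = (47/23)/(29/3) = 141/667
  n = 3: D(3) = 3(3 + 17/6) = 35/2; numerator = -2(141/667) + 1(-12/23) = -630/667; a_3 = (-630/667)/(35/2) = -36/667

r = 4/3; a_0 = 1; a_1 = -12/23; a_2 = 141/667; a_3 = -36/667


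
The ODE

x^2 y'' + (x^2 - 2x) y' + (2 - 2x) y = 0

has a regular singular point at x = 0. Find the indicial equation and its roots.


Divide by x^2 to reach normal form y'' + P_1(x) y' + P_2(x) y = 0 with P_1(x) = 1 - 2/x and P_2(x) = -2/x + 2/x^2.
x = 0 is a singular point because the y'-coefficient 1 - 2/x has a pole at x = 0 and the y-coefficient -2/x + 2/x^2 has a pole at x = 0.
It is a regular singular point because x P_1(x) = p(x) = x - 2 and x^2 P_2(x) = q(x) = 2 - 2x are polynomials, hence analytic at x = 0.
p(0) = -2,  q(0) = 2.
Indicial equation: r(r-1) + p(0) r + q(0) = 0, i.e. r^2 + (p(0) - 1) r + q(0) = 0, i.e. r^2 - 3 r + 2 = 0.
Discriminant: (-3)^2 - 4(2) = 1, so r = (3 ± 1)/2.
Solving: r_1 = 2, r_2 = 1.

indicial: r^2 - 3 r + 2 = 0; roots r_1 = 2, r_2 = 1


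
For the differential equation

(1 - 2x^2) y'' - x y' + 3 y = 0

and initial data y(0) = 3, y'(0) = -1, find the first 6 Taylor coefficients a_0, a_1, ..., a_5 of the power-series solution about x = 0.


Ansatz: y(x) = sum_{n>=0} a_n x^n, so y'(x) = sum_{n>=1} n a_n x^(n-1) and y''(x) = sum_{n>=2} n(n-1) a_n x^(n-2).
Substitute into P(x) y'' + Q(x) y' + R(x) y = 0 with P(x) = 1 - 2x^2, Q(x) = -x, R(x) = 3, and match powers of x.
Initial conditions: a_0 = 3, a_1 = -1.
Setting the coefficient of each power of x to zero and solving order by order (substituting the coefficients already found):
  x^0: 2 a_2 + 3 a_0 = 0  ->  2 a_2 = -3 a_0 = -9  ->  a_2 = -9/2
  x^1: 6 a_3 + 2 a_1 = 0  ->  6 a_3 = -2 a_1 = 2  ->  a_3 = 1/3
  x^2: 12 a_4 - 3 a_2 = 0  ->  12 a_4 = 3 a_2 = -27/2  ->  a_4 = -9/8
  x^3: 20 a_5 - 12 a_3 = 0  ->  20 a_5 = 12 a_3 = 4  ->  a_5 = 1/5
Truncated series: y(x) = 3 - x - (9/2) x^2 + (1/3) x^3 - (9/8) x^4 + (1/5) x^5 + O(x^6).

a_0 = 3; a_1 = -1; a_2 = -9/2; a_3 = 1/3; a_4 = -9/8; a_5 = 1/5


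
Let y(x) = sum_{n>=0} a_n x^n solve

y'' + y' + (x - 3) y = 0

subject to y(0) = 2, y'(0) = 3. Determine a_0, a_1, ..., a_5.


Ansatz: y(x) = sum_{n>=0} a_n x^n, so y'(x) = sum_{n>=1} n a_n x^(n-1) and y''(x) = sum_{n>=2} n(n-1) a_n x^(n-2).
Substitute into P(x) y'' + Q(x) y' + R(x) y = 0 with P(x) = 1, Q(x) = 1, R(x) = x - 3, and match powers of x.
Initial conditions: a_0 = 2, a_1 = 3.
Setting the coefficient of each power of x to zero and solving order by order (substituting the coefficients already found):
  x^0: 2 a_2 + a_1 - 3 a_0 = 0  ->  2 a_2 = -a_1 + 3 a_0 = 3  ->  a_2 = 3/2
  x^1: 6 a_3 + 2 a_2 - 3 a_1 + a_0 = 0  ->  6 a_3 = -2 a_2 + 3 a_1 - a_0 = 4  ->  a_3 = 2/3
  x^2: 12 a_4 + 3 a_3 - 3 a_2 + a_1 = 0  ->  12 a_4 = -3 a_3 + 3 a_2 - a_1 = -1/2  ->  a_4 = -1/24
  x^3: 20 a_5 + 4 a_4 - 3 a_3 + a_2 = 0  ->  20 a_5 = -4 a_4 + 3 a_3 - a_2 = 2/3  ->  a_5 = 1/30
Truncated series: y(x) = 2 + 3 x + (3/2) x^2 + (2/3) x^3 - (1/24) x^4 + (1/30) x^5 + O(x^6).

a_0 = 2; a_1 = 3; a_2 = 3/2; a_3 = 2/3; a_4 = -1/24; a_5 = 1/30


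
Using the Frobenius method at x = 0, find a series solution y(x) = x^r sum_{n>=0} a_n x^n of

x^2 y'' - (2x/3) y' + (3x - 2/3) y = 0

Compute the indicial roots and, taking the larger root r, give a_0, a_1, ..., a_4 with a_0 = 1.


Write in Frobenius form y'' + (p(x)/x) y' + (q(x)/x^2) y = 0:
  p(x) = -2/3,  q(x) = 3x - 2/3.
Indicial equation: r(r-1) + (-2/3) r + (-2/3) = 0 -> roots r_1 = 2, r_2 = -1/3.
Take r = r_1 = 2. Let y(x) = x^r sum_{n>=0} a_n x^n with a_0 = 1.
Substitute y = x^r sum a_n x^n and match x^{r+n}. The recurrence is
  D(n) a_n + 3 a_{n-1} = 0,  where D(n) = (r+n)(r+n-1) + (-2/3)(r+n) + (-2/3).
  a_n = -3 / D(n) * a_{n-1}.
Since the indicial polynomial factors as (r - r_1)(r - r_2), D(n) = (r_1 + n - r_1)(r_1 + n - r_2) = n(n + 7/3).
Evaluating step by step (a_0 = 1):
  n = 1: D(1) = 1(1 + 7/3) = 10/3; numerator = -3(1) = -3; a_1 = (-3)/(10/3) = -9/10
  n = 2: D(2) = 2(2 + 7/3) = 26/3; numerator = -3(-9/10) = 27/10; a_2 = (27/10)/(26/3) = 81/260
  n = 3: D(3) = 3(3 + 7/3) = 16; numerator = -3(81/260) = -243/260; a_3 = (-243/260)/(16) = -243/4160
  n = 4: D(4) = 4(4 + 7/3) = 76/3; numerator = -3(-243/4160) = 729/4160; a_4 = (729/4160)/(76/3) = 2187/316160

r = 2; a_0 = 1; a_1 = -9/10; a_2 = 81/260; a_3 = -243/4160; a_4 = 2187/316160


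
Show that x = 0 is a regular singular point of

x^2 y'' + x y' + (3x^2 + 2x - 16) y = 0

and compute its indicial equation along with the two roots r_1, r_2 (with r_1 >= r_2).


Divide by x^2 to reach normal form y'' + P_1(x) y' + P_2(x) y = 0 with P_1(x) = 1/x and P_2(x) = 3 + 2/x - 16/x^2.
x = 0 is a singular point because the y'-coefficient 1/x has a pole at x = 0 and the y-coefficient 3 + 2/x - 16/x^2 has a pole at x = 0.
It is a regular singular point because x P_1(x) = p(x) = 1 and x^2 P_2(x) = q(x) = 3x^2 + 2x - 16 are polynomials, hence analytic at x = 0.
p(0) = 1,  q(0) = -16.
Indicial equation: r(r-1) + p(0) r + q(0) = 0, i.e. r^2 + (p(0) - 1) r + q(0) = 0, i.e. r^2 - 16 = 0.
Discriminant: (0)^2 - 4(-16) = 64, so r = (0 ± 8)/2.
Solving: r_1 = 4, r_2 = -4.

indicial: r^2 - 16 = 0; roots r_1 = 4, r_2 = -4


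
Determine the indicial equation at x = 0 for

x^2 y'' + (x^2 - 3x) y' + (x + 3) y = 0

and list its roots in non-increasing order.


Divide by x^2 to reach normal form y'' + P_1(x) y' + P_2(x) y = 0 with P_1(x) = 1 - 3/x and P_2(x) = 1/x + 3/x^2.
x = 0 is a singular point because the y'-coefficient 1 - 3/x has a pole at x = 0 and the y-coefficient 1/x + 3/x^2 has a pole at x = 0.
It is a regular singular point because x P_1(x) = p(x) = x - 3 and x^2 P_2(x) = q(x) = x + 3 are polynomials, hence analytic at x = 0.
p(0) = -3,  q(0) = 3.
Indicial equation: r(r-1) + p(0) r + q(0) = 0, i.e. r^2 + (p(0) - 1) r + q(0) = 0, i.e. r^2 - 4 r + 3 = 0.
Discriminant: (-4)^2 - 4(3) = 4, so r = (4 ± 2)/2.
Solving: r_1 = 3, r_2 = 1.

indicial: r^2 - 4 r + 3 = 0; roots r_1 = 3, r_2 = 1


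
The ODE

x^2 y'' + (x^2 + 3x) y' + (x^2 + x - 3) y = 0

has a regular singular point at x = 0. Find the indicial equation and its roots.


Divide by x^2 to reach normal form y'' + P_1(x) y' + P_2(x) y = 0 with P_1(x) = 1 + 3/x and P_2(x) = 1 + 1/x - 3/x^2.
x = 0 is a singular point because the y'-coefficient 1 + 3/x has a pole at x = 0 and the y-coefficient 1 + 1/x - 3/x^2 has a pole at x = 0.
It is a regular singular point because x P_1(x) = p(x) = x + 3 and x^2 P_2(x) = q(x) = x^2 + x - 3 are polynomials, hence analytic at x = 0.
p(0) = 3,  q(0) = -3.
Indicial equation: r(r-1) + p(0) r + q(0) = 0, i.e. r^2 + (p(0) - 1) r + q(0) = 0, i.e. r^2 + 2 r - 3 = 0.
Discriminant: (2)^2 - 4(-3) = 16, so r = (-2 ± 4)/2.
Solving: r_1 = 1, r_2 = -3.

indicial: r^2 + 2 r - 3 = 0; roots r_1 = 1, r_2 = -3


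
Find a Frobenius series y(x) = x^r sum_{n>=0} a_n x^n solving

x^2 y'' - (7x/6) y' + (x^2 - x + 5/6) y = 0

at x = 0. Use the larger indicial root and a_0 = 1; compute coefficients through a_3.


Write in Frobenius form y'' + (p(x)/x) y' + (q(x)/x^2) y = 0:
  p(x) = -7/6,  q(x) = x^2 - x + 5/6.
Indicial equation: r(r-1) + (-7/6) r + (5/6) = 0 -> roots r_1 = 5/3, r_2 = 1/2.
Take r = r_1 = 5/3. Let y(x) = x^r sum_{n>=0} a_n x^n with a_0 = 1.
Substitute y = x^r sum a_n x^n and match x^{r+n}. The recurrence is
  D(n) a_n - 1 a_{n-1} + 1 a_{n-2} = 0,  where D(n) = (r+n)(r+n-1) + (-7/6)(r+n) + (5/6).
  a_n = [1 a_{n-1} - 1 a_{n-2}] / D(n).
Since the indicial polynomial factors as (r - r_1)(r - r_2), D(n) = (r_1 + n - r_1)(r_1 + n - r_2) = n(n + 7/6).
Evaluating step by step (a_0 = 1):
  n = 1: D(1) = 1(1 + 7/6) = 13/6; numerator = 1(1) = 1; a_1 = (1)/(13/6) = 6/13
  n = 2: D(2) = 2(2 + 7/6) = 19/3; numerator = 1(6/13) - 1(1) = -7/13; a_2 = (-7/13)/(19/3) = -21/247
  n = 3: D(3) = 3(3 + 7/6) = 25/2; numerator = 1(-21/247) - 1(6/13) = -135/247; a_3 = (-135/247)/(25/2) = -54/1235

r = 5/3; a_0 = 1; a_1 = 6/13; a_2 = -21/247; a_3 = -54/1235


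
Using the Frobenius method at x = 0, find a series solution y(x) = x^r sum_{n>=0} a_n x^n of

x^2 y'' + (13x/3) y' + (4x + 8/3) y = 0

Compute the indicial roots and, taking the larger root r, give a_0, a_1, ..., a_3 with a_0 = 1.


Write in Frobenius form y'' + (p(x)/x) y' + (q(x)/x^2) y = 0:
  p(x) = 13/3,  q(x) = 4x + 8/3.
Indicial equation: r(r-1) + (13/3) r + (8/3) = 0 -> roots r_1 = -4/3, r_2 = -2.
Take r = r_1 = -4/3. Let y(x) = x^r sum_{n>=0} a_n x^n with a_0 = 1.
Substitute y = x^r sum a_n x^n and match x^{r+n}. The recurrence is
  D(n) a_n + 4 a_{n-1} = 0,  where D(n) = (r+n)(r+n-1) + (13/3)(r+n) + (8/3).
  a_n = -4 / D(n) * a_{n-1}.
Since the indicial polynomial factors as (r - r_1)(r - r_2), D(n) = (r_1 + n - r_1)(r_1 + n - r_2) = n(n + 2/3).
Evaluating step by step (a_0 = 1):
  n = 1: D(1) = 1(1 + 2/3) = 5/3; numerator = -4(1) = -4; a_1 = (-4)/(5/3) = -12/5
  n = 2: D(2) = 2(2 + 2/3) = 16/3; numerator = -4(-12/5) = 48/5; a_2 = (48/5)/(16/3) = 9/5
  n = 3: D(3) = 3(3 + 2/3) = 11; numerator = -4(9/5) = -36/5; a_3 = (-36/5)/(11) = -36/55

r = -4/3; a_0 = 1; a_1 = -12/5; a_2 = 9/5; a_3 = -36/55


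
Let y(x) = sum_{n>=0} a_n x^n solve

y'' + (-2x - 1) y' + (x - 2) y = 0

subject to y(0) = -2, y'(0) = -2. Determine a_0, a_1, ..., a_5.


Ansatz: y(x) = sum_{n>=0} a_n x^n, so y'(x) = sum_{n>=1} n a_n x^(n-1) and y''(x) = sum_{n>=2} n(n-1) a_n x^(n-2).
Substitute into P(x) y'' + Q(x) y' + R(x) y = 0 with P(x) = 1, Q(x) = -2x - 1, R(x) = x - 2, and match powers of x.
Initial conditions: a_0 = -2, a_1 = -2.
Setting the coefficient of each power of x to zero and solving order by order (substituting the coefficients already found):
  x^0: 2 a_2 - a_1 - 2 a_0 = 0  ->  2 a_2 = a_1 + 2 a_0 = -6  ->  a_2 = -3
  x^1: 6 a_3 - 2 a_2 - 4 a_1 + a_0 = 0  ->  6 a_3 = 2 a_2 + 4 a_1 - a_0 = -12  ->  a_3 = -2
  x^2: 12 a_4 - 3 a_3 - 6 a_2 + a_1 = 0  ->  12 a_4 = 3 a_3 + 6 a_2 - a_1 = -22  ->  a_4 = -11/6
  x^3: 20 a_5 - 4 a_4 - 8 a_3 + a_2 = 0  ->  20 a_5 = 4 a_4 + 8 a_3 - a_2 = -61/3  ->  a_5 = -61/60
Truncated series: y(x) = -2 - 2 x - 3 x^2 - 2 x^3 - (11/6) x^4 - (61/60) x^5 + O(x^6).

a_0 = -2; a_1 = -2; a_2 = -3; a_3 = -2; a_4 = -11/6; a_5 = -61/60


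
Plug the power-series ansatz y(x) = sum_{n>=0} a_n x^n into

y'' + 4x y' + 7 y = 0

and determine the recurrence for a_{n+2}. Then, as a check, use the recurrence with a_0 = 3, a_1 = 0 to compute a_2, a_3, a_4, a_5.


Substitute y = sum_n a_n x^n.
y''(x) has coefficient (n+2)(n+1) a_{n+2} at x^n;
4 x y'(x) has coefficient 4 n a_n at x^n (shift);
7 y(x) has coefficient 7 a_n at x^n.
Matching x^n: (n+2)(n+1) a_{n+2} + (4n + 7) a_n = 0.
Thus a_{n+2} = (-4n - 7) / ((n+1)(n+2)) * a_n.

Check with a_0 = 3, a_1 = 0 (apply the recurrence for n = 0, 1, 2, 3): a_0 = 3, a_1 = 0, a_2 = -21/2, a_3 = 0, a_4 = 105/8, a_5 = 0.

a_(n+2) = (-4n - 7) / ((n+1)(n+2)) * a_n; check: a_0 = 3, a_1 = 0, a_2 = -21/2, a_3 = 0, a_4 = 105/8, a_5 = 0
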